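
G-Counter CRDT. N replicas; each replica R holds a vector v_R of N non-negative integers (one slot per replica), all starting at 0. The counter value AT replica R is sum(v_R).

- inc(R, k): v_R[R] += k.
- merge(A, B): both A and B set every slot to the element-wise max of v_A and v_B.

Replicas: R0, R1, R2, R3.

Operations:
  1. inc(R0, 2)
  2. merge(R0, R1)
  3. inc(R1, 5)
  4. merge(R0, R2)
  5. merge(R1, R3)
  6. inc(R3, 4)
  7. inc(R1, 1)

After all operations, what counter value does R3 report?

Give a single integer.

Answer: 11

Derivation:
Op 1: inc R0 by 2 -> R0=(2,0,0,0) value=2
Op 2: merge R0<->R1 -> R0=(2,0,0,0) R1=(2,0,0,0)
Op 3: inc R1 by 5 -> R1=(2,5,0,0) value=7
Op 4: merge R0<->R2 -> R0=(2,0,0,0) R2=(2,0,0,0)
Op 5: merge R1<->R3 -> R1=(2,5,0,0) R3=(2,5,0,0)
Op 6: inc R3 by 4 -> R3=(2,5,0,4) value=11
Op 7: inc R1 by 1 -> R1=(2,6,0,0) value=8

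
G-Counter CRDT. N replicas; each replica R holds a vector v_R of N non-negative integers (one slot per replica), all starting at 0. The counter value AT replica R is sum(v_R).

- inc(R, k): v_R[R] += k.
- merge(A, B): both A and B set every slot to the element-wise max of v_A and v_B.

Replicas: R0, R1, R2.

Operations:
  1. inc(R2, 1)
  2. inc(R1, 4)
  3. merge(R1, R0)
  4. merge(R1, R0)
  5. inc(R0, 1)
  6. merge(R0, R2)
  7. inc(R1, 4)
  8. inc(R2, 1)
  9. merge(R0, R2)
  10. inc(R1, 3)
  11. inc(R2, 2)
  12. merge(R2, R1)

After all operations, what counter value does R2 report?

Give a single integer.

Op 1: inc R2 by 1 -> R2=(0,0,1) value=1
Op 2: inc R1 by 4 -> R1=(0,4,0) value=4
Op 3: merge R1<->R0 -> R1=(0,4,0) R0=(0,4,0)
Op 4: merge R1<->R0 -> R1=(0,4,0) R0=(0,4,0)
Op 5: inc R0 by 1 -> R0=(1,4,0) value=5
Op 6: merge R0<->R2 -> R0=(1,4,1) R2=(1,4,1)
Op 7: inc R1 by 4 -> R1=(0,8,0) value=8
Op 8: inc R2 by 1 -> R2=(1,4,2) value=7
Op 9: merge R0<->R2 -> R0=(1,4,2) R2=(1,4,2)
Op 10: inc R1 by 3 -> R1=(0,11,0) value=11
Op 11: inc R2 by 2 -> R2=(1,4,4) value=9
Op 12: merge R2<->R1 -> R2=(1,11,4) R1=(1,11,4)

Answer: 16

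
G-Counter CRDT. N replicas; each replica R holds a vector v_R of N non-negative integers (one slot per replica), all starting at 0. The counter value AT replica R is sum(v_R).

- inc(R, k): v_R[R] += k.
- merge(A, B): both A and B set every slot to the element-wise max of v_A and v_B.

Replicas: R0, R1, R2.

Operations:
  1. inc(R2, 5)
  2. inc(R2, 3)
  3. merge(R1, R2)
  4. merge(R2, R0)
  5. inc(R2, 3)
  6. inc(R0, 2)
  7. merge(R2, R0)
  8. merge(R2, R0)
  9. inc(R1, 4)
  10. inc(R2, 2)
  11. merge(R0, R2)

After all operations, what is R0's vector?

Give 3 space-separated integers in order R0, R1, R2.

Op 1: inc R2 by 5 -> R2=(0,0,5) value=5
Op 2: inc R2 by 3 -> R2=(0,0,8) value=8
Op 3: merge R1<->R2 -> R1=(0,0,8) R2=(0,0,8)
Op 4: merge R2<->R0 -> R2=(0,0,8) R0=(0,0,8)
Op 5: inc R2 by 3 -> R2=(0,0,11) value=11
Op 6: inc R0 by 2 -> R0=(2,0,8) value=10
Op 7: merge R2<->R0 -> R2=(2,0,11) R0=(2,0,11)
Op 8: merge R2<->R0 -> R2=(2,0,11) R0=(2,0,11)
Op 9: inc R1 by 4 -> R1=(0,4,8) value=12
Op 10: inc R2 by 2 -> R2=(2,0,13) value=15
Op 11: merge R0<->R2 -> R0=(2,0,13) R2=(2,0,13)

Answer: 2 0 13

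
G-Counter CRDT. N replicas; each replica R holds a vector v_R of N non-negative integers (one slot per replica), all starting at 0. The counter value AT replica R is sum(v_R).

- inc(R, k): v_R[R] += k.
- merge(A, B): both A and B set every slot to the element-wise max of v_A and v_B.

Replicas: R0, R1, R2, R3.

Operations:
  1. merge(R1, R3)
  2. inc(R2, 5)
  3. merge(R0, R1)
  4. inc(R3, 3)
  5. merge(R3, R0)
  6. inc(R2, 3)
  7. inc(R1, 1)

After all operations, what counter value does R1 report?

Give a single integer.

Answer: 1

Derivation:
Op 1: merge R1<->R3 -> R1=(0,0,0,0) R3=(0,0,0,0)
Op 2: inc R2 by 5 -> R2=(0,0,5,0) value=5
Op 3: merge R0<->R1 -> R0=(0,0,0,0) R1=(0,0,0,0)
Op 4: inc R3 by 3 -> R3=(0,0,0,3) value=3
Op 5: merge R3<->R0 -> R3=(0,0,0,3) R0=(0,0,0,3)
Op 6: inc R2 by 3 -> R2=(0,0,8,0) value=8
Op 7: inc R1 by 1 -> R1=(0,1,0,0) value=1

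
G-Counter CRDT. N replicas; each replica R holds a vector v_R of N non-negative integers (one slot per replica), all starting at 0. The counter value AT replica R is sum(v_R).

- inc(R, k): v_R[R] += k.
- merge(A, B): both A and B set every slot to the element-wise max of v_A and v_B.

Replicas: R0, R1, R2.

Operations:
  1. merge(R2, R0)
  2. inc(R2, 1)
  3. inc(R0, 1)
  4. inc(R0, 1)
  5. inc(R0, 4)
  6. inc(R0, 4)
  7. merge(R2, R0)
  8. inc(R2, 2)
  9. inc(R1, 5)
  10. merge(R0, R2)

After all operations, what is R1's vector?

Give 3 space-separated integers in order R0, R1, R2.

Op 1: merge R2<->R0 -> R2=(0,0,0) R0=(0,0,0)
Op 2: inc R2 by 1 -> R2=(0,0,1) value=1
Op 3: inc R0 by 1 -> R0=(1,0,0) value=1
Op 4: inc R0 by 1 -> R0=(2,0,0) value=2
Op 5: inc R0 by 4 -> R0=(6,0,0) value=6
Op 6: inc R0 by 4 -> R0=(10,0,0) value=10
Op 7: merge R2<->R0 -> R2=(10,0,1) R0=(10,0,1)
Op 8: inc R2 by 2 -> R2=(10,0,3) value=13
Op 9: inc R1 by 5 -> R1=(0,5,0) value=5
Op 10: merge R0<->R2 -> R0=(10,0,3) R2=(10,0,3)

Answer: 0 5 0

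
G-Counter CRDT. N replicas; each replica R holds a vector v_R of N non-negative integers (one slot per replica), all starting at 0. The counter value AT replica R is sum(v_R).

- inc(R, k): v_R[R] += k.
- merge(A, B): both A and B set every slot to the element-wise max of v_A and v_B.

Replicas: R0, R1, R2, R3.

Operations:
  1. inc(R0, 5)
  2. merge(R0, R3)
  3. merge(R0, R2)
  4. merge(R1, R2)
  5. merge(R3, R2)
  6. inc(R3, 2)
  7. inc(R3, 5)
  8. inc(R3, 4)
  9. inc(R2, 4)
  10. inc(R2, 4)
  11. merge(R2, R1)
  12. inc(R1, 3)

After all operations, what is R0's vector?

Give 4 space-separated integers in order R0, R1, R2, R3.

Answer: 5 0 0 0

Derivation:
Op 1: inc R0 by 5 -> R0=(5,0,0,0) value=5
Op 2: merge R0<->R3 -> R0=(5,0,0,0) R3=(5,0,0,0)
Op 3: merge R0<->R2 -> R0=(5,0,0,0) R2=(5,0,0,0)
Op 4: merge R1<->R2 -> R1=(5,0,0,0) R2=(5,0,0,0)
Op 5: merge R3<->R2 -> R3=(5,0,0,0) R2=(5,0,0,0)
Op 6: inc R3 by 2 -> R3=(5,0,0,2) value=7
Op 7: inc R3 by 5 -> R3=(5,0,0,7) value=12
Op 8: inc R3 by 4 -> R3=(5,0,0,11) value=16
Op 9: inc R2 by 4 -> R2=(5,0,4,0) value=9
Op 10: inc R2 by 4 -> R2=(5,0,8,0) value=13
Op 11: merge R2<->R1 -> R2=(5,0,8,0) R1=(5,0,8,0)
Op 12: inc R1 by 3 -> R1=(5,3,8,0) value=16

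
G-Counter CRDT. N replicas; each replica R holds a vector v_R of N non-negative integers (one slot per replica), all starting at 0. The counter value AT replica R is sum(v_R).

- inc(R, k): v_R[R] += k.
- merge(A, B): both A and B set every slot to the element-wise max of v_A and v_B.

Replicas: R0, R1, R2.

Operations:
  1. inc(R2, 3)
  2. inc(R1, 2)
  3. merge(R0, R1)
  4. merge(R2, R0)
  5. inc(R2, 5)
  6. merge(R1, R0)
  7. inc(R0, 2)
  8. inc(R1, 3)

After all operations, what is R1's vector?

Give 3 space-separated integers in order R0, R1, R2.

Op 1: inc R2 by 3 -> R2=(0,0,3) value=3
Op 2: inc R1 by 2 -> R1=(0,2,0) value=2
Op 3: merge R0<->R1 -> R0=(0,2,0) R1=(0,2,0)
Op 4: merge R2<->R0 -> R2=(0,2,3) R0=(0,2,3)
Op 5: inc R2 by 5 -> R2=(0,2,8) value=10
Op 6: merge R1<->R0 -> R1=(0,2,3) R0=(0,2,3)
Op 7: inc R0 by 2 -> R0=(2,2,3) value=7
Op 8: inc R1 by 3 -> R1=(0,5,3) value=8

Answer: 0 5 3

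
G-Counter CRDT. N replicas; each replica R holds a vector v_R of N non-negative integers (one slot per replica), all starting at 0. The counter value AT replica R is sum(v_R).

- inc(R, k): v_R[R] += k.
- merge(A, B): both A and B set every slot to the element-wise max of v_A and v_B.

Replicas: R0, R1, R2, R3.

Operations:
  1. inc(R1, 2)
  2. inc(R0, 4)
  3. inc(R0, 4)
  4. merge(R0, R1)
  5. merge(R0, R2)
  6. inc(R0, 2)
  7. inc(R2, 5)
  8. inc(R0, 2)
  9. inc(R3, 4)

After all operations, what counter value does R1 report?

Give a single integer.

Op 1: inc R1 by 2 -> R1=(0,2,0,0) value=2
Op 2: inc R0 by 4 -> R0=(4,0,0,0) value=4
Op 3: inc R0 by 4 -> R0=(8,0,0,0) value=8
Op 4: merge R0<->R1 -> R0=(8,2,0,0) R1=(8,2,0,0)
Op 5: merge R0<->R2 -> R0=(8,2,0,0) R2=(8,2,0,0)
Op 6: inc R0 by 2 -> R0=(10,2,0,0) value=12
Op 7: inc R2 by 5 -> R2=(8,2,5,0) value=15
Op 8: inc R0 by 2 -> R0=(12,2,0,0) value=14
Op 9: inc R3 by 4 -> R3=(0,0,0,4) value=4

Answer: 10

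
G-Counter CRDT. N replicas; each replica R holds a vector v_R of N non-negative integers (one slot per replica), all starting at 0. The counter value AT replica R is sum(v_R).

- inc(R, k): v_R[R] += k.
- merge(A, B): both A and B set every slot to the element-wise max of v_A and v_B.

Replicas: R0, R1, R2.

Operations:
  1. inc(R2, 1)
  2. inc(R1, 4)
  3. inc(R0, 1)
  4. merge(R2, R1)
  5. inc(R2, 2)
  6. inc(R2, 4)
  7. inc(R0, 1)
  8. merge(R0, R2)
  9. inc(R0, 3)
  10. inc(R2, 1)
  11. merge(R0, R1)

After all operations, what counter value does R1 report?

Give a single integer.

Op 1: inc R2 by 1 -> R2=(0,0,1) value=1
Op 2: inc R1 by 4 -> R1=(0,4,0) value=4
Op 3: inc R0 by 1 -> R0=(1,0,0) value=1
Op 4: merge R2<->R1 -> R2=(0,4,1) R1=(0,4,1)
Op 5: inc R2 by 2 -> R2=(0,4,3) value=7
Op 6: inc R2 by 4 -> R2=(0,4,7) value=11
Op 7: inc R0 by 1 -> R0=(2,0,0) value=2
Op 8: merge R0<->R2 -> R0=(2,4,7) R2=(2,4,7)
Op 9: inc R0 by 3 -> R0=(5,4,7) value=16
Op 10: inc R2 by 1 -> R2=(2,4,8) value=14
Op 11: merge R0<->R1 -> R0=(5,4,7) R1=(5,4,7)

Answer: 16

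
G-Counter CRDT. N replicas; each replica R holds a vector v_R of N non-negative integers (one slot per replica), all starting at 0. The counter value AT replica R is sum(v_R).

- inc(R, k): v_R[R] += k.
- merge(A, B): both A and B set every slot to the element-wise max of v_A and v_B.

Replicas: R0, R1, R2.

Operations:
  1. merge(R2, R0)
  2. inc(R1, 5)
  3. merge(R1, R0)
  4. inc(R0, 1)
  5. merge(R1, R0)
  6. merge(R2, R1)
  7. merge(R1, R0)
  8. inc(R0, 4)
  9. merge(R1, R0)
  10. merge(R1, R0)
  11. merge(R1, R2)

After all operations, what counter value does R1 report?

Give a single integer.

Op 1: merge R2<->R0 -> R2=(0,0,0) R0=(0,0,0)
Op 2: inc R1 by 5 -> R1=(0,5,0) value=5
Op 3: merge R1<->R0 -> R1=(0,5,0) R0=(0,5,0)
Op 4: inc R0 by 1 -> R0=(1,5,0) value=6
Op 5: merge R1<->R0 -> R1=(1,5,0) R0=(1,5,0)
Op 6: merge R2<->R1 -> R2=(1,5,0) R1=(1,5,0)
Op 7: merge R1<->R0 -> R1=(1,5,0) R0=(1,5,0)
Op 8: inc R0 by 4 -> R0=(5,5,0) value=10
Op 9: merge R1<->R0 -> R1=(5,5,0) R0=(5,5,0)
Op 10: merge R1<->R0 -> R1=(5,5,0) R0=(5,5,0)
Op 11: merge R1<->R2 -> R1=(5,5,0) R2=(5,5,0)

Answer: 10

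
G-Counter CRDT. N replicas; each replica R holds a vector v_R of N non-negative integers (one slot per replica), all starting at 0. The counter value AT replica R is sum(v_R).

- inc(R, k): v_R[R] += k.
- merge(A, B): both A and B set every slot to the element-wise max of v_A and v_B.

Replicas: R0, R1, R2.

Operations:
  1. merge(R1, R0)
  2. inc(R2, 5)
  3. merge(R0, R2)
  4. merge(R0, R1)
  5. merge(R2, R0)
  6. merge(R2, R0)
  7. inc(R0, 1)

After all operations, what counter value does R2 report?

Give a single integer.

Answer: 5

Derivation:
Op 1: merge R1<->R0 -> R1=(0,0,0) R0=(0,0,0)
Op 2: inc R2 by 5 -> R2=(0,0,5) value=5
Op 3: merge R0<->R2 -> R0=(0,0,5) R2=(0,0,5)
Op 4: merge R0<->R1 -> R0=(0,0,5) R1=(0,0,5)
Op 5: merge R2<->R0 -> R2=(0,0,5) R0=(0,0,5)
Op 6: merge R2<->R0 -> R2=(0,0,5) R0=(0,0,5)
Op 7: inc R0 by 1 -> R0=(1,0,5) value=6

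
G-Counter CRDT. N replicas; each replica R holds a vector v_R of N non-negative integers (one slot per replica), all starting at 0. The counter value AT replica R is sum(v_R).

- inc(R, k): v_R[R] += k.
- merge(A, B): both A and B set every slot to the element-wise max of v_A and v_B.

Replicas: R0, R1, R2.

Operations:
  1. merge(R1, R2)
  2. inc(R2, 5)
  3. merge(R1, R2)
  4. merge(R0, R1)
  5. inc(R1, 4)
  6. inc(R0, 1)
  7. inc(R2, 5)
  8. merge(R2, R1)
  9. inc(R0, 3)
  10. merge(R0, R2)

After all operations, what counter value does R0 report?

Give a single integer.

Answer: 18

Derivation:
Op 1: merge R1<->R2 -> R1=(0,0,0) R2=(0,0,0)
Op 2: inc R2 by 5 -> R2=(0,0,5) value=5
Op 3: merge R1<->R2 -> R1=(0,0,5) R2=(0,0,5)
Op 4: merge R0<->R1 -> R0=(0,0,5) R1=(0,0,5)
Op 5: inc R1 by 4 -> R1=(0,4,5) value=9
Op 6: inc R0 by 1 -> R0=(1,0,5) value=6
Op 7: inc R2 by 5 -> R2=(0,0,10) value=10
Op 8: merge R2<->R1 -> R2=(0,4,10) R1=(0,4,10)
Op 9: inc R0 by 3 -> R0=(4,0,5) value=9
Op 10: merge R0<->R2 -> R0=(4,4,10) R2=(4,4,10)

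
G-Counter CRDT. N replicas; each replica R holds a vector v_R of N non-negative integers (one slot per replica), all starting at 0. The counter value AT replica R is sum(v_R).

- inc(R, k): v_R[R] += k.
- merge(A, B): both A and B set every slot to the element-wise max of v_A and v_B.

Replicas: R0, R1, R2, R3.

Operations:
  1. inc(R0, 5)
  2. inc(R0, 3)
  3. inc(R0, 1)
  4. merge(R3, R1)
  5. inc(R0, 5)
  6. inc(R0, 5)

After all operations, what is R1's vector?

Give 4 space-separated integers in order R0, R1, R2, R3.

Answer: 0 0 0 0

Derivation:
Op 1: inc R0 by 5 -> R0=(5,0,0,0) value=5
Op 2: inc R0 by 3 -> R0=(8,0,0,0) value=8
Op 3: inc R0 by 1 -> R0=(9,0,0,0) value=9
Op 4: merge R3<->R1 -> R3=(0,0,0,0) R1=(0,0,0,0)
Op 5: inc R0 by 5 -> R0=(14,0,0,0) value=14
Op 6: inc R0 by 5 -> R0=(19,0,0,0) value=19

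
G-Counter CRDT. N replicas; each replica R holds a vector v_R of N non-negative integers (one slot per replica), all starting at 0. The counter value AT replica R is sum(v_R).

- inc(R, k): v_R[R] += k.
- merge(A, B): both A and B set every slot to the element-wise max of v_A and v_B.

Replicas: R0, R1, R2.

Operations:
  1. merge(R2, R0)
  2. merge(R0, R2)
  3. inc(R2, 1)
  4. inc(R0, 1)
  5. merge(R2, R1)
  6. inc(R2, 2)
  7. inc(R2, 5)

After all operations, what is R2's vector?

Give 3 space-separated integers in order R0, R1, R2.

Op 1: merge R2<->R0 -> R2=(0,0,0) R0=(0,0,0)
Op 2: merge R0<->R2 -> R0=(0,0,0) R2=(0,0,0)
Op 3: inc R2 by 1 -> R2=(0,0,1) value=1
Op 4: inc R0 by 1 -> R0=(1,0,0) value=1
Op 5: merge R2<->R1 -> R2=(0,0,1) R1=(0,0,1)
Op 6: inc R2 by 2 -> R2=(0,0,3) value=3
Op 7: inc R2 by 5 -> R2=(0,0,8) value=8

Answer: 0 0 8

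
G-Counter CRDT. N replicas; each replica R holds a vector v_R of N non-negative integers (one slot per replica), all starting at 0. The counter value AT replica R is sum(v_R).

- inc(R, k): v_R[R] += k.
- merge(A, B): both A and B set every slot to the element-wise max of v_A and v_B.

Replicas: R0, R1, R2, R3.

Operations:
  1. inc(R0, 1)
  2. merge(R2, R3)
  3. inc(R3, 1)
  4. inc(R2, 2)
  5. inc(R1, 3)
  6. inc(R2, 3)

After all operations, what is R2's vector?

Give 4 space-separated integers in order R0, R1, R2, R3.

Op 1: inc R0 by 1 -> R0=(1,0,0,0) value=1
Op 2: merge R2<->R3 -> R2=(0,0,0,0) R3=(0,0,0,0)
Op 3: inc R3 by 1 -> R3=(0,0,0,1) value=1
Op 4: inc R2 by 2 -> R2=(0,0,2,0) value=2
Op 5: inc R1 by 3 -> R1=(0,3,0,0) value=3
Op 6: inc R2 by 3 -> R2=(0,0,5,0) value=5

Answer: 0 0 5 0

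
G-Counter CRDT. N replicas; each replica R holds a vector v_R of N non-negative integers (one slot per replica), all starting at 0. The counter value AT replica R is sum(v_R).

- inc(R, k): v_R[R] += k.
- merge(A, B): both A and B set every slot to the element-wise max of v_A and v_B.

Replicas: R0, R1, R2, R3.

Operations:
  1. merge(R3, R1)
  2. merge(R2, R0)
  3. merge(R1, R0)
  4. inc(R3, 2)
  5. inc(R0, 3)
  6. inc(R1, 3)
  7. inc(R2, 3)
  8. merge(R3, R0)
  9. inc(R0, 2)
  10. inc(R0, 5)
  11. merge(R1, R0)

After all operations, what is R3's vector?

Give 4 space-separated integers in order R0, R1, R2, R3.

Answer: 3 0 0 2

Derivation:
Op 1: merge R3<->R1 -> R3=(0,0,0,0) R1=(0,0,0,0)
Op 2: merge R2<->R0 -> R2=(0,0,0,0) R0=(0,0,0,0)
Op 3: merge R1<->R0 -> R1=(0,0,0,0) R0=(0,0,0,0)
Op 4: inc R3 by 2 -> R3=(0,0,0,2) value=2
Op 5: inc R0 by 3 -> R0=(3,0,0,0) value=3
Op 6: inc R1 by 3 -> R1=(0,3,0,0) value=3
Op 7: inc R2 by 3 -> R2=(0,0,3,0) value=3
Op 8: merge R3<->R0 -> R3=(3,0,0,2) R0=(3,0,0,2)
Op 9: inc R0 by 2 -> R0=(5,0,0,2) value=7
Op 10: inc R0 by 5 -> R0=(10,0,0,2) value=12
Op 11: merge R1<->R0 -> R1=(10,3,0,2) R0=(10,3,0,2)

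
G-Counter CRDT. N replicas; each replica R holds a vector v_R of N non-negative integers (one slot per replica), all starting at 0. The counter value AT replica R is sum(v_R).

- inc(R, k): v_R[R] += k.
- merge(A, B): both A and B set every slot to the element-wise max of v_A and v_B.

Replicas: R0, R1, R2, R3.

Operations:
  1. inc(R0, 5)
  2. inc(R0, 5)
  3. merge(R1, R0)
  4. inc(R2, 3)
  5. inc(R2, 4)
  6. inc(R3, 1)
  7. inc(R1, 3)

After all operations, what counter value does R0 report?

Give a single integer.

Op 1: inc R0 by 5 -> R0=(5,0,0,0) value=5
Op 2: inc R0 by 5 -> R0=(10,0,0,0) value=10
Op 3: merge R1<->R0 -> R1=(10,0,0,0) R0=(10,0,0,0)
Op 4: inc R2 by 3 -> R2=(0,0,3,0) value=3
Op 5: inc R2 by 4 -> R2=(0,0,7,0) value=7
Op 6: inc R3 by 1 -> R3=(0,0,0,1) value=1
Op 7: inc R1 by 3 -> R1=(10,3,0,0) value=13

Answer: 10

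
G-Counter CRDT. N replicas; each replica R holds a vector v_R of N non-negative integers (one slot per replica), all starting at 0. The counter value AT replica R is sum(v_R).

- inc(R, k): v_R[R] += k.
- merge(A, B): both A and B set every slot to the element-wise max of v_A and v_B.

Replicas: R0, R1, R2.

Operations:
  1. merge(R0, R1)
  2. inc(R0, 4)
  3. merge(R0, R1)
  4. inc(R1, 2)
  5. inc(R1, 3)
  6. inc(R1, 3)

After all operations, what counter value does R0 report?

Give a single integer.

Answer: 4

Derivation:
Op 1: merge R0<->R1 -> R0=(0,0,0) R1=(0,0,0)
Op 2: inc R0 by 4 -> R0=(4,0,0) value=4
Op 3: merge R0<->R1 -> R0=(4,0,0) R1=(4,0,0)
Op 4: inc R1 by 2 -> R1=(4,2,0) value=6
Op 5: inc R1 by 3 -> R1=(4,5,0) value=9
Op 6: inc R1 by 3 -> R1=(4,8,0) value=12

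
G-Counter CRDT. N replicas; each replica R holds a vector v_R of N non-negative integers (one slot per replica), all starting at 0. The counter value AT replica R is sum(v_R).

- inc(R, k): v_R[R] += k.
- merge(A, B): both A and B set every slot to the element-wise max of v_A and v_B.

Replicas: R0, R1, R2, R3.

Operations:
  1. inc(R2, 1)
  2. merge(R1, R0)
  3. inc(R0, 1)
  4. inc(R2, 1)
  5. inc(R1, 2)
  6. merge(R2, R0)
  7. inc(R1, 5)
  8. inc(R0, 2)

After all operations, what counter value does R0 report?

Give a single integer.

Op 1: inc R2 by 1 -> R2=(0,0,1,0) value=1
Op 2: merge R1<->R0 -> R1=(0,0,0,0) R0=(0,0,0,0)
Op 3: inc R0 by 1 -> R0=(1,0,0,0) value=1
Op 4: inc R2 by 1 -> R2=(0,0,2,0) value=2
Op 5: inc R1 by 2 -> R1=(0,2,0,0) value=2
Op 6: merge R2<->R0 -> R2=(1,0,2,0) R0=(1,0,2,0)
Op 7: inc R1 by 5 -> R1=(0,7,0,0) value=7
Op 8: inc R0 by 2 -> R0=(3,0,2,0) value=5

Answer: 5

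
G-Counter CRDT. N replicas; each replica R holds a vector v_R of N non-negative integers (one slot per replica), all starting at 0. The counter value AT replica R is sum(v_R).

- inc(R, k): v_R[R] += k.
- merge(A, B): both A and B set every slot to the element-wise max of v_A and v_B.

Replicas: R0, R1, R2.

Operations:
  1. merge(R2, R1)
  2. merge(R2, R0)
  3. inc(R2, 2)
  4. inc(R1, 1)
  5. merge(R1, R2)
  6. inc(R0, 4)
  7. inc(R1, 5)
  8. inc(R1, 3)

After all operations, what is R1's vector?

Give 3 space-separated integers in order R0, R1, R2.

Answer: 0 9 2

Derivation:
Op 1: merge R2<->R1 -> R2=(0,0,0) R1=(0,0,0)
Op 2: merge R2<->R0 -> R2=(0,0,0) R0=(0,0,0)
Op 3: inc R2 by 2 -> R2=(0,0,2) value=2
Op 4: inc R1 by 1 -> R1=(0,1,0) value=1
Op 5: merge R1<->R2 -> R1=(0,1,2) R2=(0,1,2)
Op 6: inc R0 by 4 -> R0=(4,0,0) value=4
Op 7: inc R1 by 5 -> R1=(0,6,2) value=8
Op 8: inc R1 by 3 -> R1=(0,9,2) value=11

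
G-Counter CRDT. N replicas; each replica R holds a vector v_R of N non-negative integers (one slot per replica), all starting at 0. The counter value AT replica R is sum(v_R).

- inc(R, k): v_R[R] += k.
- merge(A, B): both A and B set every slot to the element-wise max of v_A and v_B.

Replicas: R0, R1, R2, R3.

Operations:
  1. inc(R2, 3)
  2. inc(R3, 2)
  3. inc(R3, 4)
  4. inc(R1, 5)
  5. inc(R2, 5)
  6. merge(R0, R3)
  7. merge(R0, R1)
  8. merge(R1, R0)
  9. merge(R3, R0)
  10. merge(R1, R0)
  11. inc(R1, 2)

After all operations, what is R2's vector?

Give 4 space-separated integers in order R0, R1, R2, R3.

Answer: 0 0 8 0

Derivation:
Op 1: inc R2 by 3 -> R2=(0,0,3,0) value=3
Op 2: inc R3 by 2 -> R3=(0,0,0,2) value=2
Op 3: inc R3 by 4 -> R3=(0,0,0,6) value=6
Op 4: inc R1 by 5 -> R1=(0,5,0,0) value=5
Op 5: inc R2 by 5 -> R2=(0,0,8,0) value=8
Op 6: merge R0<->R3 -> R0=(0,0,0,6) R3=(0,0,0,6)
Op 7: merge R0<->R1 -> R0=(0,5,0,6) R1=(0,5,0,6)
Op 8: merge R1<->R0 -> R1=(0,5,0,6) R0=(0,5,0,6)
Op 9: merge R3<->R0 -> R3=(0,5,0,6) R0=(0,5,0,6)
Op 10: merge R1<->R0 -> R1=(0,5,0,6) R0=(0,5,0,6)
Op 11: inc R1 by 2 -> R1=(0,7,0,6) value=13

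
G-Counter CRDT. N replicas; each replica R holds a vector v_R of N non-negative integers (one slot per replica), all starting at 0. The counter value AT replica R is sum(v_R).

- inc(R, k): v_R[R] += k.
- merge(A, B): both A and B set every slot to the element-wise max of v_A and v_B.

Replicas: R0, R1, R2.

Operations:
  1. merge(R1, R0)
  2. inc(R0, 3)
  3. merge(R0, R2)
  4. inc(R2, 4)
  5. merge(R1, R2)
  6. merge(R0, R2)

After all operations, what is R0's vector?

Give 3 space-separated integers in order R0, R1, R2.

Answer: 3 0 4

Derivation:
Op 1: merge R1<->R0 -> R1=(0,0,0) R0=(0,0,0)
Op 2: inc R0 by 3 -> R0=(3,0,0) value=3
Op 3: merge R0<->R2 -> R0=(3,0,0) R2=(3,0,0)
Op 4: inc R2 by 4 -> R2=(3,0,4) value=7
Op 5: merge R1<->R2 -> R1=(3,0,4) R2=(3,0,4)
Op 6: merge R0<->R2 -> R0=(3,0,4) R2=(3,0,4)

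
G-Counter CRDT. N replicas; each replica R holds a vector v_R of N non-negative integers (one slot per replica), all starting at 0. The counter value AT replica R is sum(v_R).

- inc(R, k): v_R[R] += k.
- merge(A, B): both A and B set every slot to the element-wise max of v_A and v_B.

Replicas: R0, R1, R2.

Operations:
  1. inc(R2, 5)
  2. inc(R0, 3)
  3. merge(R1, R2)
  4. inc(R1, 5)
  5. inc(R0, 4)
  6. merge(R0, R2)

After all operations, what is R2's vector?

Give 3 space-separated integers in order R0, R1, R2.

Answer: 7 0 5

Derivation:
Op 1: inc R2 by 5 -> R2=(0,0,5) value=5
Op 2: inc R0 by 3 -> R0=(3,0,0) value=3
Op 3: merge R1<->R2 -> R1=(0,0,5) R2=(0,0,5)
Op 4: inc R1 by 5 -> R1=(0,5,5) value=10
Op 5: inc R0 by 4 -> R0=(7,0,0) value=7
Op 6: merge R0<->R2 -> R0=(7,0,5) R2=(7,0,5)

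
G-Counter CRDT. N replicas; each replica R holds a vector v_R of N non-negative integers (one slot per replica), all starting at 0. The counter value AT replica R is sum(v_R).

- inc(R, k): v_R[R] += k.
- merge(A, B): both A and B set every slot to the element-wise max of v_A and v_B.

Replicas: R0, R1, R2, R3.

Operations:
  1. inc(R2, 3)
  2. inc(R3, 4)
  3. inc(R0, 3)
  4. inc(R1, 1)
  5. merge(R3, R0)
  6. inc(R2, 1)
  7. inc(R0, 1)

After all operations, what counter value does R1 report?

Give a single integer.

Op 1: inc R2 by 3 -> R2=(0,0,3,0) value=3
Op 2: inc R3 by 4 -> R3=(0,0,0,4) value=4
Op 3: inc R0 by 3 -> R0=(3,0,0,0) value=3
Op 4: inc R1 by 1 -> R1=(0,1,0,0) value=1
Op 5: merge R3<->R0 -> R3=(3,0,0,4) R0=(3,0,0,4)
Op 6: inc R2 by 1 -> R2=(0,0,4,0) value=4
Op 7: inc R0 by 1 -> R0=(4,0,0,4) value=8

Answer: 1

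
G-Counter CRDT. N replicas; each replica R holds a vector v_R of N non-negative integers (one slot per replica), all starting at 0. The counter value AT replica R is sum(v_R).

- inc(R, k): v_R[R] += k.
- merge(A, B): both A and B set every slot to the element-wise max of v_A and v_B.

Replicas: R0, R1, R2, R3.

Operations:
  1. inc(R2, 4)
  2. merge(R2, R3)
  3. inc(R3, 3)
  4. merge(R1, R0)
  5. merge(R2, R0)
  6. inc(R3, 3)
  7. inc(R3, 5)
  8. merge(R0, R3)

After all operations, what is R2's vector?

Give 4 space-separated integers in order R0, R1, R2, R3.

Answer: 0 0 4 0

Derivation:
Op 1: inc R2 by 4 -> R2=(0,0,4,0) value=4
Op 2: merge R2<->R3 -> R2=(0,0,4,0) R3=(0,0,4,0)
Op 3: inc R3 by 3 -> R3=(0,0,4,3) value=7
Op 4: merge R1<->R0 -> R1=(0,0,0,0) R0=(0,0,0,0)
Op 5: merge R2<->R0 -> R2=(0,0,4,0) R0=(0,0,4,0)
Op 6: inc R3 by 3 -> R3=(0,0,4,6) value=10
Op 7: inc R3 by 5 -> R3=(0,0,4,11) value=15
Op 8: merge R0<->R3 -> R0=(0,0,4,11) R3=(0,0,4,11)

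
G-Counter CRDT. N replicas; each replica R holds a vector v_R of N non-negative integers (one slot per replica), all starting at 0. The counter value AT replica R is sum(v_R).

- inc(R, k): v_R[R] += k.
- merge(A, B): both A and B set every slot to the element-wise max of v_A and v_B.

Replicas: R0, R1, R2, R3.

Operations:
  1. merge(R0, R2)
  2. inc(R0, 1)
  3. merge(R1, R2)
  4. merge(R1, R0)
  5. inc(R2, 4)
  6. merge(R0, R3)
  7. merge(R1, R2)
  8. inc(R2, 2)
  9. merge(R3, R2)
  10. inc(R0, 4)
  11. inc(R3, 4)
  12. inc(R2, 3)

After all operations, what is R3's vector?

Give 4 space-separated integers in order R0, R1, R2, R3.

Answer: 1 0 6 4

Derivation:
Op 1: merge R0<->R2 -> R0=(0,0,0,0) R2=(0,0,0,0)
Op 2: inc R0 by 1 -> R0=(1,0,0,0) value=1
Op 3: merge R1<->R2 -> R1=(0,0,0,0) R2=(0,0,0,0)
Op 4: merge R1<->R0 -> R1=(1,0,0,0) R0=(1,0,0,0)
Op 5: inc R2 by 4 -> R2=(0,0,4,0) value=4
Op 6: merge R0<->R3 -> R0=(1,0,0,0) R3=(1,0,0,0)
Op 7: merge R1<->R2 -> R1=(1,0,4,0) R2=(1,0,4,0)
Op 8: inc R2 by 2 -> R2=(1,0,6,0) value=7
Op 9: merge R3<->R2 -> R3=(1,0,6,0) R2=(1,0,6,0)
Op 10: inc R0 by 4 -> R0=(5,0,0,0) value=5
Op 11: inc R3 by 4 -> R3=(1,0,6,4) value=11
Op 12: inc R2 by 3 -> R2=(1,0,9,0) value=10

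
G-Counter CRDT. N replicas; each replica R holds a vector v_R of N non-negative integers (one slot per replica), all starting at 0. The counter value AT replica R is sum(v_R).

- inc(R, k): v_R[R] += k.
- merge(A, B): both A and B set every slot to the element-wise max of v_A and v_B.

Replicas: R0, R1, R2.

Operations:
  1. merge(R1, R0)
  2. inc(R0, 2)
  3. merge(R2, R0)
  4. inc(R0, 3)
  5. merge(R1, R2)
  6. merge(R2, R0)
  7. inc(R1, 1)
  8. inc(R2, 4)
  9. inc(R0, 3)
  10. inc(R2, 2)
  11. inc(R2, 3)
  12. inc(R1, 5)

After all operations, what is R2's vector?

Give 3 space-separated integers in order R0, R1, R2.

Op 1: merge R1<->R0 -> R1=(0,0,0) R0=(0,0,0)
Op 2: inc R0 by 2 -> R0=(2,0,0) value=2
Op 3: merge R2<->R0 -> R2=(2,0,0) R0=(2,0,0)
Op 4: inc R0 by 3 -> R0=(5,0,0) value=5
Op 5: merge R1<->R2 -> R1=(2,0,0) R2=(2,0,0)
Op 6: merge R2<->R0 -> R2=(5,0,0) R0=(5,0,0)
Op 7: inc R1 by 1 -> R1=(2,1,0) value=3
Op 8: inc R2 by 4 -> R2=(5,0,4) value=9
Op 9: inc R0 by 3 -> R0=(8,0,0) value=8
Op 10: inc R2 by 2 -> R2=(5,0,6) value=11
Op 11: inc R2 by 3 -> R2=(5,0,9) value=14
Op 12: inc R1 by 5 -> R1=(2,6,0) value=8

Answer: 5 0 9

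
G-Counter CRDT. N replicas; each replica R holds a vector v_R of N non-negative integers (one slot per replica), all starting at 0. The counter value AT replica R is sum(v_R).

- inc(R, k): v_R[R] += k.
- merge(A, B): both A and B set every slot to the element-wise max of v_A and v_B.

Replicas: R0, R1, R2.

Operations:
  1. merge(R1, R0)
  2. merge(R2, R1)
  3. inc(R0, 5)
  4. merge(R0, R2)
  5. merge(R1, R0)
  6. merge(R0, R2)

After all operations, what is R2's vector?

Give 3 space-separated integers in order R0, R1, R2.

Op 1: merge R1<->R0 -> R1=(0,0,0) R0=(0,0,0)
Op 2: merge R2<->R1 -> R2=(0,0,0) R1=(0,0,0)
Op 3: inc R0 by 5 -> R0=(5,0,0) value=5
Op 4: merge R0<->R2 -> R0=(5,0,0) R2=(5,0,0)
Op 5: merge R1<->R0 -> R1=(5,0,0) R0=(5,0,0)
Op 6: merge R0<->R2 -> R0=(5,0,0) R2=(5,0,0)

Answer: 5 0 0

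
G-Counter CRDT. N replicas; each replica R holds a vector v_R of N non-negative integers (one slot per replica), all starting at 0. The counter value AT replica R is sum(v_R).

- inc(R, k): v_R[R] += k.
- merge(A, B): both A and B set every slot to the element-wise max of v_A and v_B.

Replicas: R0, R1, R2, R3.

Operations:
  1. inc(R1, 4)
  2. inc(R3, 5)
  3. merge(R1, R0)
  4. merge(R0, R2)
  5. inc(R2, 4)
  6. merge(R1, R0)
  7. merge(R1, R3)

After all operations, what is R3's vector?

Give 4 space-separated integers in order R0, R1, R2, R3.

Op 1: inc R1 by 4 -> R1=(0,4,0,0) value=4
Op 2: inc R3 by 5 -> R3=(0,0,0,5) value=5
Op 3: merge R1<->R0 -> R1=(0,4,0,0) R0=(0,4,0,0)
Op 4: merge R0<->R2 -> R0=(0,4,0,0) R2=(0,4,0,0)
Op 5: inc R2 by 4 -> R2=(0,4,4,0) value=8
Op 6: merge R1<->R0 -> R1=(0,4,0,0) R0=(0,4,0,0)
Op 7: merge R1<->R3 -> R1=(0,4,0,5) R3=(0,4,0,5)

Answer: 0 4 0 5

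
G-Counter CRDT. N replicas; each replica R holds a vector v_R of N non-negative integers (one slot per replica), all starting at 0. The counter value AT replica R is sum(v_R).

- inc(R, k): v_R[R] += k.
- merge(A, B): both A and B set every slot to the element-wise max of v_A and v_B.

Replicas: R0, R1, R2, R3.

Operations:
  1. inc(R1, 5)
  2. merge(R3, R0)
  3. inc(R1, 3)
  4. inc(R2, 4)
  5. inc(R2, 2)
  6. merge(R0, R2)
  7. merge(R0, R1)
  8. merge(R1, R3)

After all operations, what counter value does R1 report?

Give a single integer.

Answer: 14

Derivation:
Op 1: inc R1 by 5 -> R1=(0,5,0,0) value=5
Op 2: merge R3<->R0 -> R3=(0,0,0,0) R0=(0,0,0,0)
Op 3: inc R1 by 3 -> R1=(0,8,0,0) value=8
Op 4: inc R2 by 4 -> R2=(0,0,4,0) value=4
Op 5: inc R2 by 2 -> R2=(0,0,6,0) value=6
Op 6: merge R0<->R2 -> R0=(0,0,6,0) R2=(0,0,6,0)
Op 7: merge R0<->R1 -> R0=(0,8,6,0) R1=(0,8,6,0)
Op 8: merge R1<->R3 -> R1=(0,8,6,0) R3=(0,8,6,0)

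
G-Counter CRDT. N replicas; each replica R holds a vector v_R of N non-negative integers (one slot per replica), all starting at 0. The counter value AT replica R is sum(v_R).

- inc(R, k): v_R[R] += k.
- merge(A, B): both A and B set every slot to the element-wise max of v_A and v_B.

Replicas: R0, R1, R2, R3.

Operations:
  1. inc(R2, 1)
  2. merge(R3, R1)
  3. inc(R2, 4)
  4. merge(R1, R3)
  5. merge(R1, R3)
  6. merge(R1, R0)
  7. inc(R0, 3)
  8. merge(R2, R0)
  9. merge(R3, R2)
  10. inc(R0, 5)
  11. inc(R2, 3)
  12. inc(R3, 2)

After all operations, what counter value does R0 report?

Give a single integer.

Answer: 13

Derivation:
Op 1: inc R2 by 1 -> R2=(0,0,1,0) value=1
Op 2: merge R3<->R1 -> R3=(0,0,0,0) R1=(0,0,0,0)
Op 3: inc R2 by 4 -> R2=(0,0,5,0) value=5
Op 4: merge R1<->R3 -> R1=(0,0,0,0) R3=(0,0,0,0)
Op 5: merge R1<->R3 -> R1=(0,0,0,0) R3=(0,0,0,0)
Op 6: merge R1<->R0 -> R1=(0,0,0,0) R0=(0,0,0,0)
Op 7: inc R0 by 3 -> R0=(3,0,0,0) value=3
Op 8: merge R2<->R0 -> R2=(3,0,5,0) R0=(3,0,5,0)
Op 9: merge R3<->R2 -> R3=(3,0,5,0) R2=(3,0,5,0)
Op 10: inc R0 by 5 -> R0=(8,0,5,0) value=13
Op 11: inc R2 by 3 -> R2=(3,0,8,0) value=11
Op 12: inc R3 by 2 -> R3=(3,0,5,2) value=10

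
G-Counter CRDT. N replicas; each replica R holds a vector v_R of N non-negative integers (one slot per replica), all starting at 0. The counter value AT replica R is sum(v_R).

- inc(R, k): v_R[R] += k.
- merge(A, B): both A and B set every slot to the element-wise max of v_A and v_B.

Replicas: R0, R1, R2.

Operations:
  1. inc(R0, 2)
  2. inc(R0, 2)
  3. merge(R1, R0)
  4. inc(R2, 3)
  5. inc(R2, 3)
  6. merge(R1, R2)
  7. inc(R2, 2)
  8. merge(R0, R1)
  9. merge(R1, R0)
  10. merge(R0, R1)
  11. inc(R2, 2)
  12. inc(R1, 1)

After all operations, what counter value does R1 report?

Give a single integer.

Op 1: inc R0 by 2 -> R0=(2,0,0) value=2
Op 2: inc R0 by 2 -> R0=(4,0,0) value=4
Op 3: merge R1<->R0 -> R1=(4,0,0) R0=(4,0,0)
Op 4: inc R2 by 3 -> R2=(0,0,3) value=3
Op 5: inc R2 by 3 -> R2=(0,0,6) value=6
Op 6: merge R1<->R2 -> R1=(4,0,6) R2=(4,0,6)
Op 7: inc R2 by 2 -> R2=(4,0,8) value=12
Op 8: merge R0<->R1 -> R0=(4,0,6) R1=(4,0,6)
Op 9: merge R1<->R0 -> R1=(4,0,6) R0=(4,0,6)
Op 10: merge R0<->R1 -> R0=(4,0,6) R1=(4,0,6)
Op 11: inc R2 by 2 -> R2=(4,0,10) value=14
Op 12: inc R1 by 1 -> R1=(4,1,6) value=11

Answer: 11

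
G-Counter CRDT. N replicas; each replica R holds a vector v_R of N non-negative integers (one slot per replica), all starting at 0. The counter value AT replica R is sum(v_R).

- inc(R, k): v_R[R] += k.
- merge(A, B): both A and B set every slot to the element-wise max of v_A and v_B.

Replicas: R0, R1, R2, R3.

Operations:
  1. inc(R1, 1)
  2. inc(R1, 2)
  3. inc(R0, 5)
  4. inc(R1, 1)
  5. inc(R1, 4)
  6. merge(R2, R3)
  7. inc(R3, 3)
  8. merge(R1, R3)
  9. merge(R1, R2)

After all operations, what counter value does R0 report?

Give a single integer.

Op 1: inc R1 by 1 -> R1=(0,1,0,0) value=1
Op 2: inc R1 by 2 -> R1=(0,3,0,0) value=3
Op 3: inc R0 by 5 -> R0=(5,0,0,0) value=5
Op 4: inc R1 by 1 -> R1=(0,4,0,0) value=4
Op 5: inc R1 by 4 -> R1=(0,8,0,0) value=8
Op 6: merge R2<->R3 -> R2=(0,0,0,0) R3=(0,0,0,0)
Op 7: inc R3 by 3 -> R3=(0,0,0,3) value=3
Op 8: merge R1<->R3 -> R1=(0,8,0,3) R3=(0,8,0,3)
Op 9: merge R1<->R2 -> R1=(0,8,0,3) R2=(0,8,0,3)

Answer: 5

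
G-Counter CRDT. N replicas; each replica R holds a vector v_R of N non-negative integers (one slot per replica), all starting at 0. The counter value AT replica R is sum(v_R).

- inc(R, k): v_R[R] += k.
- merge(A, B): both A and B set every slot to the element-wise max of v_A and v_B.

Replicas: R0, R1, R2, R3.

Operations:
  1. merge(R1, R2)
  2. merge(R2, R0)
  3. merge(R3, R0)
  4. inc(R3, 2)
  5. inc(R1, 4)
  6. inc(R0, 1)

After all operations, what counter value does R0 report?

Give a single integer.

Answer: 1

Derivation:
Op 1: merge R1<->R2 -> R1=(0,0,0,0) R2=(0,0,0,0)
Op 2: merge R2<->R0 -> R2=(0,0,0,0) R0=(0,0,0,0)
Op 3: merge R3<->R0 -> R3=(0,0,0,0) R0=(0,0,0,0)
Op 4: inc R3 by 2 -> R3=(0,0,0,2) value=2
Op 5: inc R1 by 4 -> R1=(0,4,0,0) value=4
Op 6: inc R0 by 1 -> R0=(1,0,0,0) value=1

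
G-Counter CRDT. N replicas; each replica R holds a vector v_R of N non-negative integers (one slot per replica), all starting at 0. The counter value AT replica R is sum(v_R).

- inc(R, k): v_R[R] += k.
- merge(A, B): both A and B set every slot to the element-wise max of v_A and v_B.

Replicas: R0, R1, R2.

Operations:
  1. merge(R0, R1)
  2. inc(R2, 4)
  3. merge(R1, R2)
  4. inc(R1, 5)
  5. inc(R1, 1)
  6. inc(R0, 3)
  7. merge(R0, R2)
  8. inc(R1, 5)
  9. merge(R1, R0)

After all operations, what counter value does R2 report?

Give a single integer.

Answer: 7

Derivation:
Op 1: merge R0<->R1 -> R0=(0,0,0) R1=(0,0,0)
Op 2: inc R2 by 4 -> R2=(0,0,4) value=4
Op 3: merge R1<->R2 -> R1=(0,0,4) R2=(0,0,4)
Op 4: inc R1 by 5 -> R1=(0,5,4) value=9
Op 5: inc R1 by 1 -> R1=(0,6,4) value=10
Op 6: inc R0 by 3 -> R0=(3,0,0) value=3
Op 7: merge R0<->R2 -> R0=(3,0,4) R2=(3,0,4)
Op 8: inc R1 by 5 -> R1=(0,11,4) value=15
Op 9: merge R1<->R0 -> R1=(3,11,4) R0=(3,11,4)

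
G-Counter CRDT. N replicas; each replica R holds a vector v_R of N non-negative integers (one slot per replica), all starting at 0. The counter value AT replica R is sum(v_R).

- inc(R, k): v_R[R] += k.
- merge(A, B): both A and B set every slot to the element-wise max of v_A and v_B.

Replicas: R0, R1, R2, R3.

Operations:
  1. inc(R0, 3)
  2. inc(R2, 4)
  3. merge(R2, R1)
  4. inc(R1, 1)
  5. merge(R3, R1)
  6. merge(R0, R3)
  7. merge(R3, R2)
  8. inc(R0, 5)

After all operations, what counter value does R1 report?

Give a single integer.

Op 1: inc R0 by 3 -> R0=(3,0,0,0) value=3
Op 2: inc R2 by 4 -> R2=(0,0,4,0) value=4
Op 3: merge R2<->R1 -> R2=(0,0,4,0) R1=(0,0,4,0)
Op 4: inc R1 by 1 -> R1=(0,1,4,0) value=5
Op 5: merge R3<->R1 -> R3=(0,1,4,0) R1=(0,1,4,0)
Op 6: merge R0<->R3 -> R0=(3,1,4,0) R3=(3,1,4,0)
Op 7: merge R3<->R2 -> R3=(3,1,4,0) R2=(3,1,4,0)
Op 8: inc R0 by 5 -> R0=(8,1,4,0) value=13

Answer: 5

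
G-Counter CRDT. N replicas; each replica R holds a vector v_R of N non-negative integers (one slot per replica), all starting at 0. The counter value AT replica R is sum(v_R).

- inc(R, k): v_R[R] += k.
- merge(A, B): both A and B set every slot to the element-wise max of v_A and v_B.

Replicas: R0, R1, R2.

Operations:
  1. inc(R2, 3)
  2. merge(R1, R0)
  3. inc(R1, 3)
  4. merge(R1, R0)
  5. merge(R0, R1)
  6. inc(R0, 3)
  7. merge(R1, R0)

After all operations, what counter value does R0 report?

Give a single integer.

Op 1: inc R2 by 3 -> R2=(0,0,3) value=3
Op 2: merge R1<->R0 -> R1=(0,0,0) R0=(0,0,0)
Op 3: inc R1 by 3 -> R1=(0,3,0) value=3
Op 4: merge R1<->R0 -> R1=(0,3,0) R0=(0,3,0)
Op 5: merge R0<->R1 -> R0=(0,3,0) R1=(0,3,0)
Op 6: inc R0 by 3 -> R0=(3,3,0) value=6
Op 7: merge R1<->R0 -> R1=(3,3,0) R0=(3,3,0)

Answer: 6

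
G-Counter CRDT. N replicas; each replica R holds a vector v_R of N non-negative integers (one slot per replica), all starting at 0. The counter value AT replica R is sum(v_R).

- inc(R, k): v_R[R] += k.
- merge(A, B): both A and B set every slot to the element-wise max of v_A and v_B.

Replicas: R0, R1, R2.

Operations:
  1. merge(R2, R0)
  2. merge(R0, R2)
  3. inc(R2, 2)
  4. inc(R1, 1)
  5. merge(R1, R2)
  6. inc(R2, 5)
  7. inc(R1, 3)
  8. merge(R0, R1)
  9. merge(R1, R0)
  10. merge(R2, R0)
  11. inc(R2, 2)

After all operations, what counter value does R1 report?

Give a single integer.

Op 1: merge R2<->R0 -> R2=(0,0,0) R0=(0,0,0)
Op 2: merge R0<->R2 -> R0=(0,0,0) R2=(0,0,0)
Op 3: inc R2 by 2 -> R2=(0,0,2) value=2
Op 4: inc R1 by 1 -> R1=(0,1,0) value=1
Op 5: merge R1<->R2 -> R1=(0,1,2) R2=(0,1,2)
Op 6: inc R2 by 5 -> R2=(0,1,7) value=8
Op 7: inc R1 by 3 -> R1=(0,4,2) value=6
Op 8: merge R0<->R1 -> R0=(0,4,2) R1=(0,4,2)
Op 9: merge R1<->R0 -> R1=(0,4,2) R0=(0,4,2)
Op 10: merge R2<->R0 -> R2=(0,4,7) R0=(0,4,7)
Op 11: inc R2 by 2 -> R2=(0,4,9) value=13

Answer: 6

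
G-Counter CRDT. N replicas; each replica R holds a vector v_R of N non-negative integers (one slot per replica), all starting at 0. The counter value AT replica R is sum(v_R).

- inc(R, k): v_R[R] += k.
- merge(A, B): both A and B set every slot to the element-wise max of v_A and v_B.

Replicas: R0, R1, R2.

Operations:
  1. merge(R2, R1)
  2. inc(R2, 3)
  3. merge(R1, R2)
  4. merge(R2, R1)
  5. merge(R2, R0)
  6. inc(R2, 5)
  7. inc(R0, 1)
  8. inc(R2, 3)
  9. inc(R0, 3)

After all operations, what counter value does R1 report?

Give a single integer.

Op 1: merge R2<->R1 -> R2=(0,0,0) R1=(0,0,0)
Op 2: inc R2 by 3 -> R2=(0,0,3) value=3
Op 3: merge R1<->R2 -> R1=(0,0,3) R2=(0,0,3)
Op 4: merge R2<->R1 -> R2=(0,0,3) R1=(0,0,3)
Op 5: merge R2<->R0 -> R2=(0,0,3) R0=(0,0,3)
Op 6: inc R2 by 5 -> R2=(0,0,8) value=8
Op 7: inc R0 by 1 -> R0=(1,0,3) value=4
Op 8: inc R2 by 3 -> R2=(0,0,11) value=11
Op 9: inc R0 by 3 -> R0=(4,0,3) value=7

Answer: 3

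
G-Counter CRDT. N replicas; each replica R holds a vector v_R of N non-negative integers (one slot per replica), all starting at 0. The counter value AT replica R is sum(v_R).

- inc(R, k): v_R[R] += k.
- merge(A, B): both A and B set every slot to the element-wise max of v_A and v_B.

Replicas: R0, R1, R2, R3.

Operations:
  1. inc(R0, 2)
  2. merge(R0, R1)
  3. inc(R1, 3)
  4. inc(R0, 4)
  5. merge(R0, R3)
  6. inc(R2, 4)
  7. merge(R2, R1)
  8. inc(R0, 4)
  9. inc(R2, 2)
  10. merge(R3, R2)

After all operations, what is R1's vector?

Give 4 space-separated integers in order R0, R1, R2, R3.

Op 1: inc R0 by 2 -> R0=(2,0,0,0) value=2
Op 2: merge R0<->R1 -> R0=(2,0,0,0) R1=(2,0,0,0)
Op 3: inc R1 by 3 -> R1=(2,3,0,0) value=5
Op 4: inc R0 by 4 -> R0=(6,0,0,0) value=6
Op 5: merge R0<->R3 -> R0=(6,0,0,0) R3=(6,0,0,0)
Op 6: inc R2 by 4 -> R2=(0,0,4,0) value=4
Op 7: merge R2<->R1 -> R2=(2,3,4,0) R1=(2,3,4,0)
Op 8: inc R0 by 4 -> R0=(10,0,0,0) value=10
Op 9: inc R2 by 2 -> R2=(2,3,6,0) value=11
Op 10: merge R3<->R2 -> R3=(6,3,6,0) R2=(6,3,6,0)

Answer: 2 3 4 0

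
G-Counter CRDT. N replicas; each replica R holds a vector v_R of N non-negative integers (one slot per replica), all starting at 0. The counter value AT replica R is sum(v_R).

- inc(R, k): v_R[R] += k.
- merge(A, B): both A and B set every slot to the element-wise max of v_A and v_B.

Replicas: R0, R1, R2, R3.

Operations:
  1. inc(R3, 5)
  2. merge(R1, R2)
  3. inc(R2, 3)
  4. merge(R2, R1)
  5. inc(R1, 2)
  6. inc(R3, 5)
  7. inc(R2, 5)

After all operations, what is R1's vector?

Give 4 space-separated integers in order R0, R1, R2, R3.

Op 1: inc R3 by 5 -> R3=(0,0,0,5) value=5
Op 2: merge R1<->R2 -> R1=(0,0,0,0) R2=(0,0,0,0)
Op 3: inc R2 by 3 -> R2=(0,0,3,0) value=3
Op 4: merge R2<->R1 -> R2=(0,0,3,0) R1=(0,0,3,0)
Op 5: inc R1 by 2 -> R1=(0,2,3,0) value=5
Op 6: inc R3 by 5 -> R3=(0,0,0,10) value=10
Op 7: inc R2 by 5 -> R2=(0,0,8,0) value=8

Answer: 0 2 3 0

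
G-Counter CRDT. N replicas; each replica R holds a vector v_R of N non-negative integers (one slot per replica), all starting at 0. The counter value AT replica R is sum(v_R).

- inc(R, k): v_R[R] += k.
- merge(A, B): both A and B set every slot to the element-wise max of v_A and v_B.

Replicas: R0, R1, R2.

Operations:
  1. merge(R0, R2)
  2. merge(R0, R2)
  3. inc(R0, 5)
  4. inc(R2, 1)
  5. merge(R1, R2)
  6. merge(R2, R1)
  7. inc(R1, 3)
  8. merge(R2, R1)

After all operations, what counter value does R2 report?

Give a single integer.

Answer: 4

Derivation:
Op 1: merge R0<->R2 -> R0=(0,0,0) R2=(0,0,0)
Op 2: merge R0<->R2 -> R0=(0,0,0) R2=(0,0,0)
Op 3: inc R0 by 5 -> R0=(5,0,0) value=5
Op 4: inc R2 by 1 -> R2=(0,0,1) value=1
Op 5: merge R1<->R2 -> R1=(0,0,1) R2=(0,0,1)
Op 6: merge R2<->R1 -> R2=(0,0,1) R1=(0,0,1)
Op 7: inc R1 by 3 -> R1=(0,3,1) value=4
Op 8: merge R2<->R1 -> R2=(0,3,1) R1=(0,3,1)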